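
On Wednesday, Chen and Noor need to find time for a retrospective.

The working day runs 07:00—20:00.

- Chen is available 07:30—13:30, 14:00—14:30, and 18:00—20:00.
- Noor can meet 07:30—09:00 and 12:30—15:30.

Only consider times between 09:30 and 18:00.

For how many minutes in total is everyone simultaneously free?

Chen ∩ Noor: 07:30–09:00, 12:30–13:30, 14:00–14:30.
Restricted to 09:30–18:00: 12:30–13:30, 14:00–14:30.
Total common minutes: 60 + 30 = 90.

90 minutes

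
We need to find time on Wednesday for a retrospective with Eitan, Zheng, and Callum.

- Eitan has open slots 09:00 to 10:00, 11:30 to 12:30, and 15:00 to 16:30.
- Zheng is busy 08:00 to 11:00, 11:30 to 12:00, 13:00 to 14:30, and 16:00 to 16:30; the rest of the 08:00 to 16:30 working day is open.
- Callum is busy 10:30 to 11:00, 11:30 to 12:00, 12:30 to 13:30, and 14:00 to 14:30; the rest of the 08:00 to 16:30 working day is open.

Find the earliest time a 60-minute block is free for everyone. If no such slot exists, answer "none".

15:00

Zheng free within 08:00–16:30: 11:00–11:30, 12:00–13:00, 14:30–16:00.
Callum free within 08:00–16:30: 08:00–10:30, 11:00–11:30, 12:00–12:30, 13:30–14:00, 14:30–16:30.
Eitan ∩ Zheng: 12:00–12:30, 15:00–16:00.
Eitan ∩ Zheng ∩ Callum: 12:00–12:30, 15:00–16:00.
Windows ≥ 60 min: 15:00–16:00.
Earliest such window starts at 15:00.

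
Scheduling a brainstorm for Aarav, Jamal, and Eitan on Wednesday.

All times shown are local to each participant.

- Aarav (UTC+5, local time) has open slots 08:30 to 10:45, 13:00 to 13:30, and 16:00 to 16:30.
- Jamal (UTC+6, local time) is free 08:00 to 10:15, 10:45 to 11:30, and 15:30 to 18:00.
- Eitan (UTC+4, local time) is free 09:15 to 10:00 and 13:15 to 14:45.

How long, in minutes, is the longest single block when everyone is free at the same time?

15 minutes

Aarav → UTC: 03:30–05:45, 08:00–08:30, 11:00–11:30.
Jamal → UTC: 02:00–04:15, 04:45–05:30, 09:30–12:00.
Eitan → UTC: 05:15–06:00, 09:15–10:45.
Aarav ∩ Jamal: 03:30–04:15, 04:45–05:30, 11:00–11:30.
Aarav ∩ Jamal ∩ Eitan: 05:15–05:30.
Single common window of 15 minutes.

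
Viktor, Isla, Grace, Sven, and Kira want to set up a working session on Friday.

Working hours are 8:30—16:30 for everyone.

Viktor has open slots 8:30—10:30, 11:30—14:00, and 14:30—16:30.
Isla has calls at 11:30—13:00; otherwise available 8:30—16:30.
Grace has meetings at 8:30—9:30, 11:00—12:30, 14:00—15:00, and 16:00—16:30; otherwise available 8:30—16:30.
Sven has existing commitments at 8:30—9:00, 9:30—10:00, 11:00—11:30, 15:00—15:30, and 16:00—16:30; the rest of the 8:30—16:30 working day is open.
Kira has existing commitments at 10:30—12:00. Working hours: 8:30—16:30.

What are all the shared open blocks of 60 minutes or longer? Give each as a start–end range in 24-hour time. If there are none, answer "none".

Isla free within 08:30–16:30: 08:30–11:30, 13:00–16:30.
Grace free within 08:30–16:30: 09:30–11:00, 12:30–14:00, 15:00–16:00.
Sven free within 08:30–16:30: 09:00–09:30, 10:00–11:00, 11:30–15:00, 15:30–16:00.
Kira free within 08:30–16:30: 08:30–10:30, 12:00–16:30.
Viktor ∩ Isla: 08:30–10:30, 13:00–14:00, 14:30–16:30.
Viktor ∩ Isla ∩ Grace: 09:30–10:30, 13:00–14:00, 15:00–16:00.
Viktor ∩ Isla ∩ Grace ∩ Sven: 10:00–10:30, 13:00–14:00, 15:30–16:00.
Viktor ∩ Isla ∩ Grace ∩ Sven ∩ Kira: 10:00–10:30, 13:00–14:00, 15:30–16:00.
Windows ≥ 60 min: 13:00–14:00.

13:00–14:00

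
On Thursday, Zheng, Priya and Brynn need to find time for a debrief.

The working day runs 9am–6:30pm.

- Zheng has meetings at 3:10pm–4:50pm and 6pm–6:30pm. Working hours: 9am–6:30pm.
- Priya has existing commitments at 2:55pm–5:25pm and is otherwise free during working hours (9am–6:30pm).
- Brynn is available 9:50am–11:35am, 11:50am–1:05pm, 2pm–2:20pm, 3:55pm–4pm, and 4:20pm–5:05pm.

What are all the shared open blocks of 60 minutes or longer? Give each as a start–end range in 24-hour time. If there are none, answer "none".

Zheng free within 09:00–18:30: 09:00–15:10, 16:50–18:00.
Priya free within 09:00–18:30: 09:00–14:55, 17:25–18:30.
Zheng ∩ Priya: 09:00–14:55, 17:25–18:00.
Zheng ∩ Priya ∩ Brynn: 09:50–11:35, 11:50–13:05, 14:00–14:20.
Windows ≥ 60 min: 09:50–11:35, 11:50–13:05.

09:50–11:35, 11:50–13:05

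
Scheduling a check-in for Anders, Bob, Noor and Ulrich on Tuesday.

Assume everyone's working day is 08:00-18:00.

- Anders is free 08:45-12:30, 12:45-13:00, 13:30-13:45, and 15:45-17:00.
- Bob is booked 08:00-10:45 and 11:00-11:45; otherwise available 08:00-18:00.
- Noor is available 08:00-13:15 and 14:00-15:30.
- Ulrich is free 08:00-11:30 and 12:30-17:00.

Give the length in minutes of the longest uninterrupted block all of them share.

Bob free within 08:00–18:00: 10:45–11:00, 11:45–18:00.
Anders ∩ Bob: 10:45–11:00, 11:45–12:30, 12:45–13:00, 13:30–13:45, 15:45–17:00.
Anders ∩ Bob ∩ Noor: 10:45–11:00, 11:45–12:30, 12:45–13:00.
Anders ∩ Bob ∩ Noor ∩ Ulrich: 10:45–11:00, 12:45–13:00.
Common window lengths: 15, 15 min; longest is 15.

15 minutes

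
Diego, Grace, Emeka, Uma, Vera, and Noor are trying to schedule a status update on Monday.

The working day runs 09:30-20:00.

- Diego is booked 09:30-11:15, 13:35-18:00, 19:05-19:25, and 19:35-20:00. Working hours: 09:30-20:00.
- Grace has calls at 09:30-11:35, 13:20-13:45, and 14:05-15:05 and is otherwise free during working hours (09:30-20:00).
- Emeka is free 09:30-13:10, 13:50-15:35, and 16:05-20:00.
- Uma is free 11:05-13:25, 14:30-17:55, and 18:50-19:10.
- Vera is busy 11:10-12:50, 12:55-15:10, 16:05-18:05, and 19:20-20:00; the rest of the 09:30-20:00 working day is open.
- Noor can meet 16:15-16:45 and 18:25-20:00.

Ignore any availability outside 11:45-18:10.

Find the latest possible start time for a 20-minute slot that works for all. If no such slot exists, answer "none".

none

Diego free within 09:30–20:00: 11:15–13:35, 18:00–19:05, 19:25–19:35.
Grace free within 09:30–20:00: 11:35–13:20, 13:45–14:05, 15:05–20:00.
Vera free within 09:30–20:00: 09:30–11:10, 12:50–12:55, 15:10–16:05, 18:05–19:20.
Diego ∩ Grace: 11:35–13:20, 18:00–19:05, 19:25–19:35.
Diego ∩ Grace ∩ Emeka: 11:35–13:10, 18:00–19:05, 19:25–19:35.
Diego ∩ Grace ∩ Emeka ∩ Uma: 11:35–13:10, 18:50–19:05.
Diego ∩ Grace ∩ Emeka ∩ Uma ∩ Vera: 12:50–12:55, 18:50–19:05.
Diego ∩ Grace ∩ Emeka ∩ Uma ∩ Vera ∩ Noor: 18:50–19:05.
Restricted to 11:45–18:10: (none).
Windows ≥ 20 min: (none).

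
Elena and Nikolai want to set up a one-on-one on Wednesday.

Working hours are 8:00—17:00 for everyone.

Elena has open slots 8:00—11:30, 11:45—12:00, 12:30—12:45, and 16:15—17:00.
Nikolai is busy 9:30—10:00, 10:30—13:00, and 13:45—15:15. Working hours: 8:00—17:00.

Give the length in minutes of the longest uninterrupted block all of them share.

90 minutes

Nikolai free within 08:00–17:00: 08:00–09:30, 10:00–10:30, 13:00–13:45, 15:15–17:00.
Elena ∩ Nikolai: 08:00–09:30, 10:00–10:30, 16:15–17:00.
Common window lengths: 90, 30, 45 min; longest is 90.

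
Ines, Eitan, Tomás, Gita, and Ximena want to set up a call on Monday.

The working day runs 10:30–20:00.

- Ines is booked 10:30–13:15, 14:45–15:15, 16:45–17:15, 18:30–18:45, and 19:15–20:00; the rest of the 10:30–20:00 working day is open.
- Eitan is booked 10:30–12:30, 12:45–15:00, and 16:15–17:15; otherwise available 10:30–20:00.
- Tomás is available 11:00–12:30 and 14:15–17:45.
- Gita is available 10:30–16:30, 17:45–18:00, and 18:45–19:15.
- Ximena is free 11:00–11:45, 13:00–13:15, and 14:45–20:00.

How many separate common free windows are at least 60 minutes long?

1

Ines free within 10:30–20:00: 13:15–14:45, 15:15–16:45, 17:15–18:30, 18:45–19:15.
Eitan free within 10:30–20:00: 12:30–12:45, 15:00–16:15, 17:15–20:00.
Ines ∩ Eitan: 15:15–16:15, 17:15–18:30, 18:45–19:15.
Ines ∩ Eitan ∩ Tomás: 15:15–16:15, 17:15–17:45.
Ines ∩ Eitan ∩ Tomás ∩ Gita: 15:15–16:15.
Ines ∩ Eitan ∩ Tomás ∩ Gita ∩ Ximena: 15:15–16:15.
Windows ≥ 60 min: 15:15–16:15.
That's 1 window.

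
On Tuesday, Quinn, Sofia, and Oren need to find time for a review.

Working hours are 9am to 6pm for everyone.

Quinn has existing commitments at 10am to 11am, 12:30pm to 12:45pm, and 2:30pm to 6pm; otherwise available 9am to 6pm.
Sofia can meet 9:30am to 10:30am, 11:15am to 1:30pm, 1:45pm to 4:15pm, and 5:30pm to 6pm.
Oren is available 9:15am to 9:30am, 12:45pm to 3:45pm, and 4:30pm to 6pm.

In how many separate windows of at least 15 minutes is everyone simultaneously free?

2

Quinn free within 09:00–18:00: 09:00–10:00, 11:00–12:30, 12:45–14:30.
Quinn ∩ Sofia: 09:30–10:00, 11:15–12:30, 12:45–13:30, 13:45–14:30.
Quinn ∩ Sofia ∩ Oren: 12:45–13:30, 13:45–14:30.
Windows ≥ 15 min: 12:45–13:30, 13:45–14:30.
That's 2 windows.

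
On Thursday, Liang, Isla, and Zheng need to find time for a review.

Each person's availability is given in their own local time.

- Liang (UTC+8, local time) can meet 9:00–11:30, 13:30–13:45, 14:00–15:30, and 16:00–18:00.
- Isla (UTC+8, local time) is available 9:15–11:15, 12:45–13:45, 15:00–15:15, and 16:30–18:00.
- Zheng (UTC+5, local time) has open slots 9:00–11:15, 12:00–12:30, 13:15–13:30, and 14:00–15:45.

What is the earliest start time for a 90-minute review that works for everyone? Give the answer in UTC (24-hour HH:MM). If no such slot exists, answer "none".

Liang → UTC: 01:00–03:30, 05:30–05:45, 06:00–07:30, 08:00–10:00.
Isla → UTC: 01:15–03:15, 04:45–05:45, 07:00–07:15, 08:30–10:00.
Zheng → UTC: 04:00–06:15, 07:00–07:30, 08:15–08:30, 09:00–10:45.
Liang ∩ Isla: 01:15–03:15, 05:30–05:45, 07:00–07:15, 08:30–10:00.
Liang ∩ Isla ∩ Zheng: 05:30–05:45, 07:00–07:15, 09:00–10:00.
Windows ≥ 90 min: (none).

none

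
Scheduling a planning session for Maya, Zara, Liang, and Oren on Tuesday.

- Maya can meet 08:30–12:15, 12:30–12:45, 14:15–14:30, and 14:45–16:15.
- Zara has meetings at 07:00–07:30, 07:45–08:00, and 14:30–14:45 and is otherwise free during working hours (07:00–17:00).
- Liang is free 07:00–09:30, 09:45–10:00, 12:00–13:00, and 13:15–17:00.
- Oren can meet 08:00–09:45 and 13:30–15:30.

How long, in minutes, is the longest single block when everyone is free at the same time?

Zara free within 07:00–17:00: 07:30–07:45, 08:00–14:30, 14:45–17:00.
Maya ∩ Zara: 08:30–12:15, 12:30–12:45, 14:15–14:30, 14:45–16:15.
Maya ∩ Zara ∩ Liang: 08:30–09:30, 09:45–10:00, 12:00–12:15, 12:30–12:45, 14:15–14:30, 14:45–16:15.
Maya ∩ Zara ∩ Liang ∩ Oren: 08:30–09:30, 14:15–14:30, 14:45–15:30.
Common window lengths: 60, 15, 45 min; longest is 60.

60 minutes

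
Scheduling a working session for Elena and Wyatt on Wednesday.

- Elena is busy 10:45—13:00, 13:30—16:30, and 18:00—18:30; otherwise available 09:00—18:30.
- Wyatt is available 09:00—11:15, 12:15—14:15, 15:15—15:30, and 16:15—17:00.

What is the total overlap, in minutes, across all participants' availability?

Elena free within 09:00–18:30: 09:00–10:45, 13:00–13:30, 16:30–18:00.
Elena ∩ Wyatt: 09:00–10:45, 13:00–13:30, 16:30–17:00.
Total common minutes: 105 + 30 + 30 = 165.

165 minutes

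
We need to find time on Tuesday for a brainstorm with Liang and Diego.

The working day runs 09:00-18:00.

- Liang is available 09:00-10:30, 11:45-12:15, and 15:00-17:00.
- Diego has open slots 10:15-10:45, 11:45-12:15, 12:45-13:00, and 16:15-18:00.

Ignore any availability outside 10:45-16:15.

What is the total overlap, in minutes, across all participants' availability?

Liang ∩ Diego: 10:15–10:30, 11:45–12:15, 16:15–17:00.
Restricted to 10:45–16:15: 11:45–12:15.
Total common minutes: 30.

30 minutes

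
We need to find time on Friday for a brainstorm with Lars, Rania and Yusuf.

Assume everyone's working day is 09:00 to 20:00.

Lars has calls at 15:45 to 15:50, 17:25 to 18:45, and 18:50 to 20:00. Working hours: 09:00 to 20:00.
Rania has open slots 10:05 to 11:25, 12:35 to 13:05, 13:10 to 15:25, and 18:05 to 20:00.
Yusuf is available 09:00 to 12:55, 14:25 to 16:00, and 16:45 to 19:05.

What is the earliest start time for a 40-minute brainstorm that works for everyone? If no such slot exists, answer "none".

10:05

Lars free within 09:00–20:00: 09:00–15:45, 15:50–17:25, 18:45–18:50.
Lars ∩ Rania: 10:05–11:25, 12:35–13:05, 13:10–15:25, 18:45–18:50.
Lars ∩ Rania ∩ Yusuf: 10:05–11:25, 12:35–12:55, 14:25–15:25, 18:45–18:50.
Windows ≥ 40 min: 10:05–11:25, 14:25–15:25.
Earliest such window starts at 10:05.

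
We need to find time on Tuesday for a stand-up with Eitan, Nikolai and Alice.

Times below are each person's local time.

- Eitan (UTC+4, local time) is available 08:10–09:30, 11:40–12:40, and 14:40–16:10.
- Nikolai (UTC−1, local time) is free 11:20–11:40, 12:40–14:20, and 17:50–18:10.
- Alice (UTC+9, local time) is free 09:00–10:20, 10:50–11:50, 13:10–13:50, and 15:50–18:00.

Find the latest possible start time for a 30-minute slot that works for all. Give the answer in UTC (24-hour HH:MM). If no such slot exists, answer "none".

Eitan → UTC: 04:10–05:30, 07:40–08:40, 10:40–12:10.
Nikolai → UTC: 12:20–12:40, 13:40–15:20, 18:50–19:10.
Alice → UTC: 00:00–01:20, 01:50–02:50, 04:10–04:50, 06:50–09:00.
Eitan ∩ Nikolai: (none).
Eitan ∩ Nikolai ∩ Alice: (none).
Windows ≥ 30 min: (none).

none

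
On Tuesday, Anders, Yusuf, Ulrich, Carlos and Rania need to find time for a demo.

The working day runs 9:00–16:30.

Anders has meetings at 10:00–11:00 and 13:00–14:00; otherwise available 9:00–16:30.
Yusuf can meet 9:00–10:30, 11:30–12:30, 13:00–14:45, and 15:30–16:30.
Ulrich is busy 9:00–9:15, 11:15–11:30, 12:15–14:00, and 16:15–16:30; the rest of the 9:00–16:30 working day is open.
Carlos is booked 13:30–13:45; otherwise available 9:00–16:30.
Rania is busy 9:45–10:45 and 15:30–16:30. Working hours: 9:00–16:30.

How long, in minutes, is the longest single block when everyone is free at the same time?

45 minutes

Anders free within 09:00–16:30: 09:00–10:00, 11:00–13:00, 14:00–16:30.
Ulrich free within 09:00–16:30: 09:15–11:15, 11:30–12:15, 14:00–16:15.
Carlos free within 09:00–16:30: 09:00–13:30, 13:45–16:30.
Rania free within 09:00–16:30: 09:00–09:45, 10:45–15:30.
Anders ∩ Yusuf: 09:00–10:00, 11:30–12:30, 14:00–14:45, 15:30–16:30.
Anders ∩ Yusuf ∩ Ulrich: 09:15–10:00, 11:30–12:15, 14:00–14:45, 15:30–16:15.
Anders ∩ Yusuf ∩ Ulrich ∩ Carlos: 09:15–10:00, 11:30–12:15, 14:00–14:45, 15:30–16:15.
Anders ∩ Yusuf ∩ Ulrich ∩ Carlos ∩ Rania: 09:15–09:45, 11:30–12:15, 14:00–14:45.
Common window lengths: 30, 45, 45 min; longest is 45.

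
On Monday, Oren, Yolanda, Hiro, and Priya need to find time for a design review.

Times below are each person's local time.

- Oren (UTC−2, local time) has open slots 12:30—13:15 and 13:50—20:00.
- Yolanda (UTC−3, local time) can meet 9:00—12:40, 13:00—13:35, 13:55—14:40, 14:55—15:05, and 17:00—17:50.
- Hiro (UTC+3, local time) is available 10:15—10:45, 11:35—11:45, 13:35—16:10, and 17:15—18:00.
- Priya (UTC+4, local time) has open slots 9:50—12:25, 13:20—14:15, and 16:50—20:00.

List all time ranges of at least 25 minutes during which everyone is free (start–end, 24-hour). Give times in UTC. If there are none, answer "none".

14:30–15:00

Oren → UTC: 14:30–15:15, 15:50–22:00.
Yolanda → UTC: 12:00–15:40, 16:00–16:35, 16:55–17:40, 17:55–18:05, 20:00–20:50.
Hiro → UTC: 07:15–07:45, 08:35–08:45, 10:35–13:10, 14:15–15:00.
Priya → UTC: 05:50–08:25, 09:20–10:15, 12:50–16:00.
Oren ∩ Yolanda: 14:30–15:15, 16:00–16:35, 16:55–17:40, 17:55–18:05, 20:00–20:50.
Oren ∩ Yolanda ∩ Hiro: 14:30–15:00.
Oren ∩ Yolanda ∩ Hiro ∩ Priya: 14:30–15:00.
Windows ≥ 25 min: 14:30–15:00.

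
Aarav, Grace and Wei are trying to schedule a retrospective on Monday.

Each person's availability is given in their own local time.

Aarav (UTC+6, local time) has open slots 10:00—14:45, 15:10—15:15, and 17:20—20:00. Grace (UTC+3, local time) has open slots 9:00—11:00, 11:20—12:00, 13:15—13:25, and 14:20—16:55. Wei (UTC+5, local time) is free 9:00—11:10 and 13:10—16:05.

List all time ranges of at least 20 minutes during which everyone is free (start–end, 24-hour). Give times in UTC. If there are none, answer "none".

08:20–08:45

Aarav → UTC: 04:00–08:45, 09:10–09:15, 11:20–14:00.
Grace → UTC: 06:00–08:00, 08:20–09:00, 10:15–10:25, 11:20–13:55.
Wei → UTC: 04:00–06:10, 08:10–11:05.
Aarav ∩ Grace: 06:00–08:00, 08:20–08:45, 11:20–13:55.
Aarav ∩ Grace ∩ Wei: 06:00–06:10, 08:20–08:45.
Windows ≥ 20 min: 08:20–08:45.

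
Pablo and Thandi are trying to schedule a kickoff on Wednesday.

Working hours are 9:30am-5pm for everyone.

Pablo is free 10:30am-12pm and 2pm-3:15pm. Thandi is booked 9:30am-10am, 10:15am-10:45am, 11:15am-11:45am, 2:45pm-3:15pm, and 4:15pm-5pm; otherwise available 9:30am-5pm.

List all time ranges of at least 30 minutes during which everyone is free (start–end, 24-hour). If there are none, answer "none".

Thandi free within 09:30–17:00: 10:00–10:15, 10:45–11:15, 11:45–14:45, 15:15–16:15.
Pablo ∩ Thandi: 10:45–11:15, 11:45–12:00, 14:00–14:45.
Windows ≥ 30 min: 10:45–11:15, 14:00–14:45.

10:45–11:15, 14:00–14:45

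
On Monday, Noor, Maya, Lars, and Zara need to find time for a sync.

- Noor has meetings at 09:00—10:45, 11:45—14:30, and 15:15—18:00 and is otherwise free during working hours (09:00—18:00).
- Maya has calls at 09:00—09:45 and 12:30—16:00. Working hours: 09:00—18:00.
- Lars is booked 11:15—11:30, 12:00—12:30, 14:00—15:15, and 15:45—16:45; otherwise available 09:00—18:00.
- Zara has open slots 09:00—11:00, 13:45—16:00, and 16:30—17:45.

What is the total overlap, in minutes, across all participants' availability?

15 minutes

Noor free within 09:00–18:00: 10:45–11:45, 14:30–15:15.
Maya free within 09:00–18:00: 09:45–12:30, 16:00–18:00.
Lars free within 09:00–18:00: 09:00–11:15, 11:30–12:00, 12:30–14:00, 15:15–15:45, 16:45–18:00.
Noor ∩ Maya: 10:45–11:45.
Noor ∩ Maya ∩ Lars: 10:45–11:15, 11:30–11:45.
Noor ∩ Maya ∩ Lars ∩ Zara: 10:45–11:00.
Total common minutes: 15.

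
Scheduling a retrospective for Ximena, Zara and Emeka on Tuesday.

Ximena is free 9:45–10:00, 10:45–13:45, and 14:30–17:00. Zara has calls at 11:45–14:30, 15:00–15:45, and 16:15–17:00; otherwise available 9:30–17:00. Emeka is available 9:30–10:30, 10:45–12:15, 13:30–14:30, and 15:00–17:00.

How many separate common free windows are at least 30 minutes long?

Zara free within 09:30–17:00: 09:30–11:45, 14:30–15:00, 15:45–16:15.
Ximena ∩ Zara: 09:45–10:00, 10:45–11:45, 14:30–15:00, 15:45–16:15.
Ximena ∩ Zara ∩ Emeka: 09:45–10:00, 10:45–11:45, 15:45–16:15.
Windows ≥ 30 min: 10:45–11:45, 15:45–16:15.
That's 2 windows.

2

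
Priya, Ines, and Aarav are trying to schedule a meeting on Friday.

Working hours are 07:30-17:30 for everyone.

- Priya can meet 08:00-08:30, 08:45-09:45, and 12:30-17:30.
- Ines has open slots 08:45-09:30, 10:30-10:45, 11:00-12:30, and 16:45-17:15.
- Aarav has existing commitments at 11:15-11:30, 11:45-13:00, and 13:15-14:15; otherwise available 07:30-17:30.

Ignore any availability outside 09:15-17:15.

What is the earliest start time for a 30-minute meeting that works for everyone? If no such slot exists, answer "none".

Aarav free within 07:30–17:30: 07:30–11:15, 11:30–11:45, 13:00–13:15, 14:15–17:30.
Priya ∩ Ines: 08:45–09:30, 16:45–17:15.
Priya ∩ Ines ∩ Aarav: 08:45–09:30, 16:45–17:15.
Restricted to 09:15–17:15: 09:15–09:30, 16:45–17:15.
Windows ≥ 30 min: 16:45–17:15.
Earliest such window starts at 16:45.

16:45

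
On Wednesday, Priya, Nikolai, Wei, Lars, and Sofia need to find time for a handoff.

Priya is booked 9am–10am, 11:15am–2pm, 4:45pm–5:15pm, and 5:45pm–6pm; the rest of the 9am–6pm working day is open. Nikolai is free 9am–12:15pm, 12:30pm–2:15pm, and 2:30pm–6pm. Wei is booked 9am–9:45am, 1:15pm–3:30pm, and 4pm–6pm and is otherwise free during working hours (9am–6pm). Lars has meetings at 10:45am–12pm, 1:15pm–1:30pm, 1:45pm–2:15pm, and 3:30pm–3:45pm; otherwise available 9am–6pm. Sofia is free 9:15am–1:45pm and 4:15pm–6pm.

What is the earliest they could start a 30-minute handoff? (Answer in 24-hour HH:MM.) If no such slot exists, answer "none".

Priya free within 09:00–18:00: 10:00–11:15, 14:00–16:45, 17:15–17:45.
Wei free within 09:00–18:00: 09:45–13:15, 15:30–16:00.
Lars free within 09:00–18:00: 09:00–10:45, 12:00–13:15, 13:30–13:45, 14:15–15:30, 15:45–18:00.
Priya ∩ Nikolai: 10:00–11:15, 14:00–14:15, 14:30–16:45, 17:15–17:45.
Priya ∩ Nikolai ∩ Wei: 10:00–11:15, 15:30–16:00.
Priya ∩ Nikolai ∩ Wei ∩ Lars: 10:00–10:45, 15:45–16:00.
Priya ∩ Nikolai ∩ Wei ∩ Lars ∩ Sofia: 10:00–10:45.
Windows ≥ 30 min: 10:00–10:45.
Earliest such window starts at 10:00.

10:00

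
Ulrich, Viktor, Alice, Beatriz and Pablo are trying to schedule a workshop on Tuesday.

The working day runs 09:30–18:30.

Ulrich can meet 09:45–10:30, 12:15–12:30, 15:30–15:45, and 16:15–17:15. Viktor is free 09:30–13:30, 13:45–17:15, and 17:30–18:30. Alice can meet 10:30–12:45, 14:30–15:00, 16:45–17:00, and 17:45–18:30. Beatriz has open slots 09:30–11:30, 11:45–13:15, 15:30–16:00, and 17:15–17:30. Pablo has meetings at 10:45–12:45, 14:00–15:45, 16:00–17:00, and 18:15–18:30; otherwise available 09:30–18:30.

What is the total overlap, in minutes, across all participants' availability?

Pablo free within 09:30–18:30: 09:30–10:45, 12:45–14:00, 15:45–16:00, 17:00–18:15.
Ulrich ∩ Viktor: 09:45–10:30, 12:15–12:30, 15:30–15:45, 16:15–17:15.
Ulrich ∩ Viktor ∩ Alice: 12:15–12:30, 16:45–17:00.
Ulrich ∩ Viktor ∩ Alice ∩ Beatriz: 12:15–12:30.
Ulrich ∩ Viktor ∩ Alice ∩ Beatriz ∩ Pablo: (none).
Total common minutes: 0.

0 minutes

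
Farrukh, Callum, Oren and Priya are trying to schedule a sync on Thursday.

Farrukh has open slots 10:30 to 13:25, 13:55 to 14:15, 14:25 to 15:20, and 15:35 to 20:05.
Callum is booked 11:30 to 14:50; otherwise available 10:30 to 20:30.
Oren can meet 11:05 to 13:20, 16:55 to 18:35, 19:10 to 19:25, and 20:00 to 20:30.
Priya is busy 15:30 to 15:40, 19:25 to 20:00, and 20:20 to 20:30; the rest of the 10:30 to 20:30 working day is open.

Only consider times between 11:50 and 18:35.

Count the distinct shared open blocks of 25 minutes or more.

Callum free within 10:30–20:30: 10:30–11:30, 14:50–20:30.
Priya free within 10:30–20:30: 10:30–15:30, 15:40–19:25, 20:00–20:20.
Farrukh ∩ Callum: 10:30–11:30, 14:50–15:20, 15:35–20:05.
Farrukh ∩ Callum ∩ Oren: 11:05–11:30, 16:55–18:35, 19:10–19:25, 20:00–20:05.
Farrukh ∩ Callum ∩ Oren ∩ Priya: 11:05–11:30, 16:55–18:35, 19:10–19:25, 20:00–20:05.
Restricted to 11:50–18:35: 16:55–18:35.
Windows ≥ 25 min: 16:55–18:35.
That's 1 window.

1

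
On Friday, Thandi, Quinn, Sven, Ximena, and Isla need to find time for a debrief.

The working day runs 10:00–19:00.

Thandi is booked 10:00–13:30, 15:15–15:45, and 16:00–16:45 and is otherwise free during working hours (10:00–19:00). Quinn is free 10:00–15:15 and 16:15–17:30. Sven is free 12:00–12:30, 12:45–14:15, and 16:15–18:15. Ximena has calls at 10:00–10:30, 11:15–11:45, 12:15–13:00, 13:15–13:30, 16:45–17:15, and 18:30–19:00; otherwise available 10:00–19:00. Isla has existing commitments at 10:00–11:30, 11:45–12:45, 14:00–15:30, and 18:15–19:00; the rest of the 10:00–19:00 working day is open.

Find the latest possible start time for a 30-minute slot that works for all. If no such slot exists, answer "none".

Thandi free within 10:00–19:00: 13:30–15:15, 15:45–16:00, 16:45–19:00.
Ximena free within 10:00–19:00: 10:30–11:15, 11:45–12:15, 13:00–13:15, 13:30–16:45, 17:15–18:30.
Isla free within 10:00–19:00: 11:30–11:45, 12:45–14:00, 15:30–18:15.
Thandi ∩ Quinn: 13:30–15:15, 16:45–17:30.
Thandi ∩ Quinn ∩ Sven: 13:30–14:15, 16:45–17:30.
Thandi ∩ Quinn ∩ Sven ∩ Ximena: 13:30–14:15, 17:15–17:30.
Thandi ∩ Quinn ∩ Sven ∩ Ximena ∩ Isla: 13:30–14:00, 17:15–17:30.
Windows ≥ 30 min: 13:30–14:00.
Latest start in the last window 13:30–14:00 is 14:00 − 30 min = 13:30.

13:30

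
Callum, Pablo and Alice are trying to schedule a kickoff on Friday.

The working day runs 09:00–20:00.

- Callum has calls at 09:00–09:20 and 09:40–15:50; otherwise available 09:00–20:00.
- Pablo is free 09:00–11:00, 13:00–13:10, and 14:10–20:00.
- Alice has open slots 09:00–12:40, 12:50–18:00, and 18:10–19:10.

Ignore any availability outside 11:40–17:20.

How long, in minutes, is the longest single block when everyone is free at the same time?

90 minutes

Callum free within 09:00–20:00: 09:20–09:40, 15:50–20:00.
Callum ∩ Pablo: 09:20–09:40, 15:50–20:00.
Callum ∩ Pablo ∩ Alice: 09:20–09:40, 15:50–18:00, 18:10–19:10.
Restricted to 11:40–17:20: 15:50–17:20.
Single common window of 90 minutes.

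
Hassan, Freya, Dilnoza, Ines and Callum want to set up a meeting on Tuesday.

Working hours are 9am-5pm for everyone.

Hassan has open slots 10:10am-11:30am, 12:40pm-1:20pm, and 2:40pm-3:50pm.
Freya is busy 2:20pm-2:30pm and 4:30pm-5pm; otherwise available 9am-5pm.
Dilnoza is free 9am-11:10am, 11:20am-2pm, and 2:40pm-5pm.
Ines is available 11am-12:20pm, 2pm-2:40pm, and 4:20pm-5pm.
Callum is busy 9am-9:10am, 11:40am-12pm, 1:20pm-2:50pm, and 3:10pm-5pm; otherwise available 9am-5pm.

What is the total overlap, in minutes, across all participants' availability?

Freya free within 09:00–17:00: 09:00–14:20, 14:30–16:30.
Callum free within 09:00–17:00: 09:10–11:40, 12:00–13:20, 14:50–15:10.
Hassan ∩ Freya: 10:10–11:30, 12:40–13:20, 14:40–15:50.
Hassan ∩ Freya ∩ Dilnoza: 10:10–11:10, 11:20–11:30, 12:40–13:20, 14:40–15:50.
Hassan ∩ Freya ∩ Dilnoza ∩ Ines: 11:00–11:10, 11:20–11:30.
Hassan ∩ Freya ∩ Dilnoza ∩ Ines ∩ Callum: 11:00–11:10, 11:20–11:30.
Total common minutes: 10 + 10 = 20.

20 minutes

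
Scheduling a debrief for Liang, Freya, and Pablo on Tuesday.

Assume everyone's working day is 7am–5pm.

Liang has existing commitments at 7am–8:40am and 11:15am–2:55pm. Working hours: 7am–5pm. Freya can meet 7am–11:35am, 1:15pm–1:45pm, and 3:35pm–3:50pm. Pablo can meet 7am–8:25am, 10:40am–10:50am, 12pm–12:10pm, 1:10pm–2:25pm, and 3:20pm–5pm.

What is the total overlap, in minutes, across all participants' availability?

25 minutes

Liang free within 07:00–17:00: 08:40–11:15, 14:55–17:00.
Liang ∩ Freya: 08:40–11:15, 15:35–15:50.
Liang ∩ Freya ∩ Pablo: 10:40–10:50, 15:35–15:50.
Total common minutes: 10 + 15 = 25.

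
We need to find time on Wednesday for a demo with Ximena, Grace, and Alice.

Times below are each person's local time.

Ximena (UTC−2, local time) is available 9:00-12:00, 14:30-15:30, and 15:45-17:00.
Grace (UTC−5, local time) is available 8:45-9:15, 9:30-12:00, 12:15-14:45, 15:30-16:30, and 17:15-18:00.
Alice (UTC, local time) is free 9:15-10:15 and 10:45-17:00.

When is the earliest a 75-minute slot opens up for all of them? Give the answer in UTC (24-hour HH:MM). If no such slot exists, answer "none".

Ximena → UTC: 11:00–14:00, 16:30–17:30, 17:45–19:00.
Grace → UTC: 13:45–14:15, 14:30–17:00, 17:15–19:45, 20:30–21:30, 22:15–23:00.
Alice → UTC: 09:15–10:15, 10:45–17:00.
Ximena ∩ Grace: 13:45–14:00, 16:30–17:00, 17:15–17:30, 17:45–19:00.
Ximena ∩ Grace ∩ Alice: 13:45–14:00, 16:30–17:00.
Windows ≥ 75 min: (none).

none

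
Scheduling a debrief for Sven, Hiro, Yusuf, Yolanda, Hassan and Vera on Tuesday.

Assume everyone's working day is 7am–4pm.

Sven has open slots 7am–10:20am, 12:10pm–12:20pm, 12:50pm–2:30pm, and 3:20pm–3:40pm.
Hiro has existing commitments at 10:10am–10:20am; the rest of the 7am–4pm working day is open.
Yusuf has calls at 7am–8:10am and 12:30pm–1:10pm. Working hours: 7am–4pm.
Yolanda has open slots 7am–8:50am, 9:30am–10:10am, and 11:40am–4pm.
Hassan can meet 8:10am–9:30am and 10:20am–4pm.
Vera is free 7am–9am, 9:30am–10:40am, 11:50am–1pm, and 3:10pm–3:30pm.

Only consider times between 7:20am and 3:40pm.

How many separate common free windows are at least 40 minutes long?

1

Hiro free within 07:00–16:00: 07:00–10:10, 10:20–16:00.
Yusuf free within 07:00–16:00: 08:10–12:30, 13:10–16:00.
Sven ∩ Hiro: 07:00–10:10, 12:10–12:20, 12:50–14:30, 15:20–15:40.
Sven ∩ Hiro ∩ Yusuf: 08:10–10:10, 12:10–12:20, 13:10–14:30, 15:20–15:40.
Sven ∩ Hiro ∩ Yusuf ∩ Yolanda: 08:10–08:50, 09:30–10:10, 12:10–12:20, 13:10–14:30, 15:20–15:40.
Sven ∩ Hiro ∩ Yusuf ∩ Yolanda ∩ Hassan: 08:10–08:50, 12:10–12:20, 13:10–14:30, 15:20–15:40.
Sven ∩ Hiro ∩ Yusuf ∩ Yolanda ∩ Hassan ∩ Vera: 08:10–08:50, 12:10–12:20, 15:20–15:30.
Restricted to 07:20–15:40: 08:10–08:50, 12:10–12:20, 15:20–15:30.
Windows ≥ 40 min: 08:10–08:50.
That's 1 window.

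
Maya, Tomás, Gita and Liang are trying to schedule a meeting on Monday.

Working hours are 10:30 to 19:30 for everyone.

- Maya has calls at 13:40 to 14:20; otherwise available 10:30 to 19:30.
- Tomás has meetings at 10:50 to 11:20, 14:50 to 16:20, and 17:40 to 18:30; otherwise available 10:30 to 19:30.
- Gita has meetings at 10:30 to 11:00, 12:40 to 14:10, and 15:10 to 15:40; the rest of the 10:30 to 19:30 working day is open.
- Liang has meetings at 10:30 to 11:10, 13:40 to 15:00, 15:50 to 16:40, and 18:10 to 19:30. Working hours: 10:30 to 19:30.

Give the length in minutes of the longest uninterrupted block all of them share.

80 minutes

Maya free within 10:30–19:30: 10:30–13:40, 14:20–19:30.
Tomás free within 10:30–19:30: 10:30–10:50, 11:20–14:50, 16:20–17:40, 18:30–19:30.
Gita free within 10:30–19:30: 11:00–12:40, 14:10–15:10, 15:40–19:30.
Liang free within 10:30–19:30: 11:10–13:40, 15:00–15:50, 16:40–18:10.
Maya ∩ Tomás: 10:30–10:50, 11:20–13:40, 14:20–14:50, 16:20–17:40, 18:30–19:30.
Maya ∩ Tomás ∩ Gita: 11:20–12:40, 14:20–14:50, 16:20–17:40, 18:30–19:30.
Maya ∩ Tomás ∩ Gita ∩ Liang: 11:20–12:40, 16:40–17:40.
Common window lengths: 80, 60 min; longest is 80.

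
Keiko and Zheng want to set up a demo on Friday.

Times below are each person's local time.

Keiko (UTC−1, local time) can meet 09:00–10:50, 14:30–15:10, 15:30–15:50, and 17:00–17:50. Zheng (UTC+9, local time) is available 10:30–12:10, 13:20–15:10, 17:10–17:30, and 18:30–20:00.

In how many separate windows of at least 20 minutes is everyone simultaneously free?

Keiko → UTC: 10:00–11:50, 15:30–16:10, 16:30–16:50, 18:00–18:50.
Zheng → UTC: 01:30–03:10, 04:20–06:10, 08:10–08:30, 09:30–11:00.
Keiko ∩ Zheng: 10:00–11:00.
Windows ≥ 20 min: 10:00–11:00.
That's 1 window.

1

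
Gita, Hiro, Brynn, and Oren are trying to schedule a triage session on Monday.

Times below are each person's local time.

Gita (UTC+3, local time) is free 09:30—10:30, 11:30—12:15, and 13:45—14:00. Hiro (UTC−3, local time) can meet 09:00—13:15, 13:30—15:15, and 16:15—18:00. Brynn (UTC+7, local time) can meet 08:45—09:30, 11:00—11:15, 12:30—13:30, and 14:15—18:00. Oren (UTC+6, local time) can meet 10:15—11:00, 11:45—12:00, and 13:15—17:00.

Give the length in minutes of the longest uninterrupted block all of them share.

0 minutes

Gita → UTC: 06:30–07:30, 08:30–09:15, 10:45–11:00.
Hiro → UTC: 12:00–16:15, 16:30–18:15, 19:15–21:00.
Brynn → UTC: 01:45–02:30, 04:00–04:15, 05:30–06:30, 07:15–11:00.
Oren → UTC: 04:15–05:00, 05:45–06:00, 07:15–11:00.
Gita ∩ Hiro: (none).
Gita ∩ Hiro ∩ Brynn: (none).
Gita ∩ Hiro ∩ Brynn ∩ Oren: (none).
No common window.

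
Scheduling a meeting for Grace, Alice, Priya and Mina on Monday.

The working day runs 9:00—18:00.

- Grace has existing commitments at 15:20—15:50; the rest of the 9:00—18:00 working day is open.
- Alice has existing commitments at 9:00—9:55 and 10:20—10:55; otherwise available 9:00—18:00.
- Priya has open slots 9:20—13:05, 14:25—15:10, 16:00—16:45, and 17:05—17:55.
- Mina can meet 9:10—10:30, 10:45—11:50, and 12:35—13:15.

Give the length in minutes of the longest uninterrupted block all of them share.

Grace free within 09:00–18:00: 09:00–15:20, 15:50–18:00.
Alice free within 09:00–18:00: 09:55–10:20, 10:55–18:00.
Grace ∩ Alice: 09:55–10:20, 10:55–15:20, 15:50–18:00.
Grace ∩ Alice ∩ Priya: 09:55–10:20, 10:55–13:05, 14:25–15:10, 16:00–16:45, 17:05–17:55.
Grace ∩ Alice ∩ Priya ∩ Mina: 09:55–10:20, 10:55–11:50, 12:35–13:05.
Common window lengths: 25, 55, 30 min; longest is 55.

55 minutes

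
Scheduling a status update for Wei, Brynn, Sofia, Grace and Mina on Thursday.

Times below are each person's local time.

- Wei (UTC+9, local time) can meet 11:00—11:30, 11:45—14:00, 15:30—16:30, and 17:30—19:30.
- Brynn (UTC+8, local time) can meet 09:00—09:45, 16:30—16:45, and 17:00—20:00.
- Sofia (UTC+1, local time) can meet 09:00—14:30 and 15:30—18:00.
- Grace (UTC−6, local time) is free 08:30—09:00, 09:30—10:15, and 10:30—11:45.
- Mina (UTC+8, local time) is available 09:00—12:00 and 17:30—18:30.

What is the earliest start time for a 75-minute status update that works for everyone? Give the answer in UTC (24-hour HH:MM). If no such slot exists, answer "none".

Wei → UTC: 02:00–02:30, 02:45–05:00, 06:30–07:30, 08:30–10:30.
Brynn → UTC: 01:00–01:45, 08:30–08:45, 09:00–12:00.
Sofia → UTC: 08:00–13:30, 14:30–17:00.
Grace → UTC: 14:30–15:00, 15:30–16:15, 16:30–17:45.
Mina → UTC: 01:00–04:00, 09:30–10:30.
Wei ∩ Brynn: 08:30–08:45, 09:00–10:30.
Wei ∩ Brynn ∩ Sofia: 08:30–08:45, 09:00–10:30.
Wei ∩ Brynn ∩ Sofia ∩ Grace: (none).
Wei ∩ Brynn ∩ Sofia ∩ Grace ∩ Mina: (none).
Windows ≥ 75 min: (none).

none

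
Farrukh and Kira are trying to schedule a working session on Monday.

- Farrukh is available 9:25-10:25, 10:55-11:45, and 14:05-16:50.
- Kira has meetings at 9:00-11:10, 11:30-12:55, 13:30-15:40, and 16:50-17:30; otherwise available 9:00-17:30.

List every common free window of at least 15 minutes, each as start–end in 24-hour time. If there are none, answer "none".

Kira free within 09:00–17:30: 11:10–11:30, 12:55–13:30, 15:40–16:50.
Farrukh ∩ Kira: 11:10–11:30, 15:40–16:50.
Windows ≥ 15 min: 11:10–11:30, 15:40–16:50.

11:10–11:30, 15:40–16:50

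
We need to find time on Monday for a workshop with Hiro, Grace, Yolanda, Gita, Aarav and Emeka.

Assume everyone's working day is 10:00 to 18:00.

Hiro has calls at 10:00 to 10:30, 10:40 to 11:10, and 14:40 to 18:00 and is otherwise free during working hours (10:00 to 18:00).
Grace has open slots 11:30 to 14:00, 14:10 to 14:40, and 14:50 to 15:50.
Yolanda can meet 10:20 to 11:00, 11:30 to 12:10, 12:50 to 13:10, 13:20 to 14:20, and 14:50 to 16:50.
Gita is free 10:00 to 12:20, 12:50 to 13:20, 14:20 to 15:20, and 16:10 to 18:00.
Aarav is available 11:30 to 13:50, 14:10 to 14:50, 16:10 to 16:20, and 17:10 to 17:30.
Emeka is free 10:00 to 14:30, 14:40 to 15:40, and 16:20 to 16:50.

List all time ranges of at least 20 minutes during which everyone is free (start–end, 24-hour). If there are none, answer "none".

11:30–12:10, 12:50–13:10

Hiro free within 10:00–18:00: 10:30–10:40, 11:10–14:40.
Hiro ∩ Grace: 11:30–14:00, 14:10–14:40.
Hiro ∩ Grace ∩ Yolanda: 11:30–12:10, 12:50–13:10, 13:20–14:00, 14:10–14:20.
Hiro ∩ Grace ∩ Yolanda ∩ Gita: 11:30–12:10, 12:50–13:10.
Hiro ∩ Grace ∩ Yolanda ∩ Gita ∩ Aarav: 11:30–12:10, 12:50–13:10.
Hiro ∩ Grace ∩ Yolanda ∩ Gita ∩ Aarav ∩ Emeka: 11:30–12:10, 12:50–13:10.
Windows ≥ 20 min: 11:30–12:10, 12:50–13:10.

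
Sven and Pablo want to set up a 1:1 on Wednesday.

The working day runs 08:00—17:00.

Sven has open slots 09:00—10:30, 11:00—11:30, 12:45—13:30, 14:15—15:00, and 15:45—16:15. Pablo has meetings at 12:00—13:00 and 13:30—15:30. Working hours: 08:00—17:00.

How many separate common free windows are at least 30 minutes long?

4

Pablo free within 08:00–17:00: 08:00–12:00, 13:00–13:30, 15:30–17:00.
Sven ∩ Pablo: 09:00–10:30, 11:00–11:30, 13:00–13:30, 15:45–16:15.
Windows ≥ 30 min: 09:00–10:30, 11:00–11:30, 13:00–13:30, 15:45–16:15.
That's 4 windows.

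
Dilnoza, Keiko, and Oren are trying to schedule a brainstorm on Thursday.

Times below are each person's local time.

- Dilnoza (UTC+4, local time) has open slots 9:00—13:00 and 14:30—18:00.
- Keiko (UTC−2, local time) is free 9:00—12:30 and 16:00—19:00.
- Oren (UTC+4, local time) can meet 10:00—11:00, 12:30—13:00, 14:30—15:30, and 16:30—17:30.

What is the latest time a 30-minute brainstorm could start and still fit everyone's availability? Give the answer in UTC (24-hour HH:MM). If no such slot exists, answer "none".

Dilnoza → UTC: 05:00–09:00, 10:30–14:00.
Keiko → UTC: 11:00–14:30, 18:00–21:00.
Oren → UTC: 06:00–07:00, 08:30–09:00, 10:30–11:30, 12:30–13:30.
Dilnoza ∩ Keiko: 11:00–14:00.
Dilnoza ∩ Keiko ∩ Oren: 11:00–11:30, 12:30–13:30.
Windows ≥ 30 min: 11:00–11:30, 12:30–13:30.
Latest start in the last window 12:30–13:30 is 13:30 − 30 min = 13:00.

13:00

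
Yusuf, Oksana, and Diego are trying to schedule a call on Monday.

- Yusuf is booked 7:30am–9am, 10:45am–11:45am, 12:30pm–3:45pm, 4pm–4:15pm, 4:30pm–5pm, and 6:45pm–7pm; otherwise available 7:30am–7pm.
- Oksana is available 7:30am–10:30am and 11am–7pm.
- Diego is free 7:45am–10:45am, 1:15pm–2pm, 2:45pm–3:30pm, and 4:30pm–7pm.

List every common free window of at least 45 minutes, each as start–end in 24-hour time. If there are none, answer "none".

09:00–10:30, 17:00–18:45

Yusuf free within 07:30–19:00: 09:00–10:45, 11:45–12:30, 15:45–16:00, 16:15–16:30, 17:00–18:45.
Yusuf ∩ Oksana: 09:00–10:30, 11:45–12:30, 15:45–16:00, 16:15–16:30, 17:00–18:45.
Yusuf ∩ Oksana ∩ Diego: 09:00–10:30, 17:00–18:45.
Windows ≥ 45 min: 09:00–10:30, 17:00–18:45.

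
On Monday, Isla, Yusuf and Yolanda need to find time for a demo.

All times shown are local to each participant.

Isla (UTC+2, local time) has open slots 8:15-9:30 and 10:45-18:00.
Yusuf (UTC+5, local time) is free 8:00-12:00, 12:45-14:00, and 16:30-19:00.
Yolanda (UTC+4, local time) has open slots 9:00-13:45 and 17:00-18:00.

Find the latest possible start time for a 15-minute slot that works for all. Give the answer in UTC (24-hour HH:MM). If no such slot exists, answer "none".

Isla → UTC: 06:15–07:30, 08:45–16:00.
Yusuf → UTC: 03:00–07:00, 07:45–09:00, 11:30–14:00.
Yolanda → UTC: 05:00–09:45, 13:00–14:00.
Isla ∩ Yusuf: 06:15–07:00, 08:45–09:00, 11:30–14:00.
Isla ∩ Yusuf ∩ Yolanda: 06:15–07:00, 08:45–09:00, 13:00–14:00.
Windows ≥ 15 min: 06:15–07:00, 08:45–09:00, 13:00–14:00.
Latest start in the last window 13:00–14:00 is 14:00 − 15 min = 13:45.

13:45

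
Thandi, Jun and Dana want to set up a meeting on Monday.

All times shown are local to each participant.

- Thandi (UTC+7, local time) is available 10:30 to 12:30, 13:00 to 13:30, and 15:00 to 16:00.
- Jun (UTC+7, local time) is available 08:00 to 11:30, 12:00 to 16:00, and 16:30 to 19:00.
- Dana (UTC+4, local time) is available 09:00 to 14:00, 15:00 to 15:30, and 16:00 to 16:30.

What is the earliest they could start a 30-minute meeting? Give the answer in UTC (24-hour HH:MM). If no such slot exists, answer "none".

Thandi → UTC: 03:30–05:30, 06:00–06:30, 08:00–09:00.
Jun → UTC: 01:00–04:30, 05:00–09:00, 09:30–12:00.
Dana → UTC: 05:00–10:00, 11:00–11:30, 12:00–12:30.
Thandi ∩ Jun: 03:30–04:30, 05:00–05:30, 06:00–06:30, 08:00–09:00.
Thandi ∩ Jun ∩ Dana: 05:00–05:30, 06:00–06:30, 08:00–09:00.
Windows ≥ 30 min: 05:00–05:30, 06:00–06:30, 08:00–09:00.
Earliest such window starts at 05:00.

05:00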